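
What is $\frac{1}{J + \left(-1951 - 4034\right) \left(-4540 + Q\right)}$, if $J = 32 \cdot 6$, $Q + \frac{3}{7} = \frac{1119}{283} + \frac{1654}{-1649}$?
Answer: $\frac{466667}{12673273421454} \approx 3.6823 \cdot 10^{-8}$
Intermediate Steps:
$Q = \frac{8240042}{3266669}$ ($Q = - \frac{3}{7} + \left(\frac{1119}{283} + \frac{1654}{-1649}\right) = - \frac{3}{7} + \left(1119 \cdot \frac{1}{283} + 1654 \left(- \frac{1}{1649}\right)\right) = - \frac{3}{7} + \left(\frac{1119}{283} - \frac{1654}{1649}\right) = - \frac{3}{7} + \frac{1377149}{466667} = \frac{8240042}{3266669} \approx 2.5225$)
$J = 192$
$\frac{1}{J + \left(-1951 - 4034\right) \left(-4540 + Q\right)} = \frac{1}{192 + \left(-1951 - 4034\right) \left(-4540 + \frac{8240042}{3266669}\right)} = \frac{1}{192 - - \frac{12673183821390}{466667}} = \frac{1}{192 + \frac{12673183821390}{466667}} = \frac{1}{\frac{12673273421454}{466667}} = \frac{466667}{12673273421454}$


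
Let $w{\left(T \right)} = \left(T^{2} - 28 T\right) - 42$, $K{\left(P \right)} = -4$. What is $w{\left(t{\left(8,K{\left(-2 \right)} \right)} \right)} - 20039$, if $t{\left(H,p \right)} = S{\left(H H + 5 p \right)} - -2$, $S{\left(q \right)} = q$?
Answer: $-19253$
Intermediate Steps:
$t{\left(H,p \right)} = 2 + H^{2} + 5 p$ ($t{\left(H,p \right)} = \left(H H + 5 p\right) - -2 = \left(H^{2} + 5 p\right) + 2 = 2 + H^{2} + 5 p$)
$w{\left(T \right)} = -42 + T^{2} - 28 T$
$w{\left(t{\left(8,K{\left(-2 \right)} \right)} \right)} - 20039 = \left(-42 + \left(2 + 8^{2} + 5 \left(-4\right)\right)^{2} - 28 \left(2 + 8^{2} + 5 \left(-4\right)\right)\right) - 20039 = \left(-42 + \left(2 + 64 - 20\right)^{2} - 28 \left(2 + 64 - 20\right)\right) - 20039 = \left(-42 + 46^{2} - 1288\right) - 20039 = \left(-42 + 2116 - 1288\right) - 20039 = 786 - 20039 = -19253$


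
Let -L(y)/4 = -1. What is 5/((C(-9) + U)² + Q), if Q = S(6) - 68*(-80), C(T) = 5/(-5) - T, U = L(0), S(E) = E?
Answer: 1/1118 ≈ 0.00089445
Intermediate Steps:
L(y) = 4 (L(y) = -4*(-1) = 4)
U = 4
C(T) = -1 - T (C(T) = 5*(-⅕) - T = -1 - T)
Q = 5446 (Q = 6 - 68*(-80) = 6 + 5440 = 5446)
5/((C(-9) + U)² + Q) = 5/(((-1 - 1*(-9)) + 4)² + 5446) = 5/(((-1 + 9) + 4)² + 5446) = 5/((8 + 4)² + 5446) = 5/(12² + 5446) = 5/(144 + 5446) = 5/5590 = (1/5590)*5 = 1/1118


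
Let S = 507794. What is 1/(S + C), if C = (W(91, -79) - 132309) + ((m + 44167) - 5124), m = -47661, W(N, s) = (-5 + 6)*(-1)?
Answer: 1/366866 ≈ 2.7258e-6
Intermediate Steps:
W(N, s) = -1 (W(N, s) = 1*(-1) = -1)
C = -140928 (C = (-1 - 132309) + ((-47661 + 44167) - 5124) = -132310 + (-3494 - 5124) = -132310 - 8618 = -140928)
1/(S + C) = 1/(507794 - 140928) = 1/366866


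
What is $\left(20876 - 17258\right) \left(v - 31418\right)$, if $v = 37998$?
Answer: $23806440$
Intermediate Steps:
$\left(20876 - 17258\right) \left(v - 31418\right) = \left(20876 - 17258\right) \left(37998 - 31418\right) = 3618 \cdot 6580 = 23806440$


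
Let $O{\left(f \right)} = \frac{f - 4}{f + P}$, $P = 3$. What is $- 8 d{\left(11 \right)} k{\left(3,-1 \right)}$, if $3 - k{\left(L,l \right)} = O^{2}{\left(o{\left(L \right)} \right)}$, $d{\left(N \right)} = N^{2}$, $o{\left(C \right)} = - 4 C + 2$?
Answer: $968$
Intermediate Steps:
$o{\left(C \right)} = 2 - 4 C$
$O{\left(f \right)} = \frac{-4 + f}{3 + f}$ ($O{\left(f \right)} = \frac{f - 4}{f + 3} = \frac{-4 + f}{3 + f}$)
$k{\left(L,l \right)} = 3 - \frac{\left(-2 - 4 L\right)^{2}}{\left(5 - 4 L\right)^{2}}$ ($k{\left(L,l \right)} = 3 - \left(\frac{-4 - \left(-2 + 4 L\right)}{3 - \left(-2 + 4 L\right)}\right)^{2} = 3 - \left(\frac{-2 - 4 L}{5 - 4 L}\right)^{2} = 3 - \frac{\left(-2 - 4 L\right)^{2}}{\left(5 - 4 L\right)^{2}}$)
$- 8 d{\left(11 \right)} k{\left(3,-1 \right)} = - 8 \cdot 11^{2} \frac{71 - 408 + 32 \cdot 3^{2}}{25 - 120 + 16 \cdot 3^{2}} = \left(-8\right) 121 \frac{71 - 408 + 32 \cdot 9}{25 - 120 + 16 \cdot 9} = - 968 \frac{71 - 408 + 288}{25 - 120 + 144} = - 968 \cdot \frac{1}{49} \left(-49\right) = \left(-968\right) \left(-1\right) = 968$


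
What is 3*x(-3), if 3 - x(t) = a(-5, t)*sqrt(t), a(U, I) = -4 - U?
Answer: 9 - 3*I*sqrt(3) ≈ 9.0 - 5.1962*I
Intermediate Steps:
x(t) = 3 - sqrt(t) (x(t) = 3 - (-4 - 1*(-5))*sqrt(t) = 3 - (-4 + 5)*sqrt(t) = 3 - sqrt(t))
3*x(-3) = 3*(3 - sqrt(-3)) = 3*(3 - I*sqrt(3)) = 9 - 3*I*sqrt(3)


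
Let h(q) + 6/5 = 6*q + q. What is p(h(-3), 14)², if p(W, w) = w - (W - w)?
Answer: 63001/25 ≈ 2520.0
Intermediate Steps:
h(q) = -6/5 + 7*q (h(q) = -6/5 + (6*q + q) = -6/5 + 7*q)
p(W, w) = -W + 2*w (p(W, w) = w + (w - W) = -W + 2*w)
p(h(-3), 14)² = (-(-6/5 + 7*(-3)) + 2*14)² = (-(-6/5 - 21) + 28)² = (-1*(-111/5) + 28)² = (111/5 + 28)² = (251/5)² = 63001/25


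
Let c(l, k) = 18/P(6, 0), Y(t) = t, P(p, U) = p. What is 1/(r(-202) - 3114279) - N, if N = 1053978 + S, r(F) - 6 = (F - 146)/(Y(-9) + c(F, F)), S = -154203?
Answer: -2802092801626/3114215 ≈ -8.9978e+5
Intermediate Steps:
c(l, k) = 3 (c(l, k) = 18/6 = 18*(⅙) = 3)
r(F) = 91/3 - F/6 (r(F) = 6 + (F - 146)/(-9 + 3) = 6 + (-146 + F)/(-6) = 6 + (-146 + F)*(-⅙) = 6 + (73/3 - F/6) = 91/3 - F/6)
N = 899775 (N = 1053978 - 154203 = 899775)
1/(r(-202) - 3114279) - N = 1/((91/3 - ⅙*(-202)) - 3114279) - 1*899775 = 1/((91/3 + 101/3) - 3114279) - 899775 = 1/(64 - 3114279) - 899775 = 1/(-3114215) - 899775 = -1/3114215 - 899775 = -2802092801626/3114215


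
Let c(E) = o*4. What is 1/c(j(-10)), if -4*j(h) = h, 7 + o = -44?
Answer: -1/204 ≈ -0.0049020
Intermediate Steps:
o = -51 (o = -7 - 44 = -51)
j(h) = -h/4
c(E) = -204 (c(E) = -51*4 = -204)
1/c(j(-10)) = 1/(-204) = -1/204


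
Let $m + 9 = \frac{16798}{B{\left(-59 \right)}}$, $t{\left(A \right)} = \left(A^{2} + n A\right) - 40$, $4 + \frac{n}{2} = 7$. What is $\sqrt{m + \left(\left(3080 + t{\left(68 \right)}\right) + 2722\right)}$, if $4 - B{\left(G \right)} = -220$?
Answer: $\frac{\sqrt{8514233}}{28} \approx 104.21$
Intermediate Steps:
$n = 6$ ($n = -8 + 2 \cdot 7 = -8 + 14 = 6$)
$B{\left(G \right)} = 224$ ($B{\left(G \right)} = 4 - -220 = 4 + 220 = 224$)
$t{\left(A \right)} = -40 + A^{2} + 6 A$ ($t{\left(A \right)} = \left(A^{2} + 6 A\right) - 40 = -40 + A^{2} + 6 A$)
$m = \frac{7391}{112}$ ($m = -9 + \frac{16798}{224} = -9 + 16798 \cdot \frac{1}{224} = -9 + \frac{8399}{112} = \frac{7391}{112} \approx 65.991$)
$\sqrt{m + \left(\left(3080 + t{\left(68 \right)}\right) + 2722\right)} = \sqrt{\frac{7391}{112} + \left(\left(3080 + \left(-40 + 68^{2} + 6 \cdot 68\right)\right) + 2722\right)} = \sqrt{\frac{7391}{112} + \left(\left(3080 + \left(-40 + 4624 + 408\right)\right) + 2722\right)} = \sqrt{\frac{7391}{112} + \left(\left(3080 + 4992\right) + 2722\right)} = \sqrt{\frac{7391}{112} + \left(8072 + 2722\right)} = \sqrt{\frac{7391}{112} + 10794} = \sqrt{\frac{1216319}{112}} = \frac{\sqrt{8514233}}{28}$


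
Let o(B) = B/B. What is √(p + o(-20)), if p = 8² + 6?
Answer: √71 ≈ 8.4261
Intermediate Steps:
o(B) = 1
p = 70 (p = 64 + 6 = 70)
√(p + o(-20)) = √(70 + 1) = √71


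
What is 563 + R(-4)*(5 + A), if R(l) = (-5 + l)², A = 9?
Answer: 1697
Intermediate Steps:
563 + R(-4)*(5 + A) = 563 + (-5 - 4)²*(5 + 9) = 563 + (-9)²*14 = 563 + 81*14 = 563 + 1134 = 1697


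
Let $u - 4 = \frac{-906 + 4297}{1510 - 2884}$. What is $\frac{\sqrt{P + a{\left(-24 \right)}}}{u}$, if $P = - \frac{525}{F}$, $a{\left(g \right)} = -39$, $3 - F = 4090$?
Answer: $\frac{8244 i \sqrt{18035931}}{8603135} \approx 4.0696 i$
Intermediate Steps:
$F = -4087$ ($F = 3 - 4090 = -4087$)
$P = \frac{525}{4087}$ ($P = - \frac{525}{-4087} = \left(-525\right) \left(- \frac{1}{4087}\right) = \frac{525}{4087} \approx 0.12846$)
$u = \frac{2105}{1374}$ ($u = 4 + \frac{-906 + 4297}{1510 - 2884} = 4 + \frac{3391}{1510 - 2884} = 4 + \frac{3391}{-1374} = 4 + 3391 \left(- \frac{1}{1374}\right) = 4 - \frac{3391}{1374} = \frac{2105}{1374} \approx 1.532$)
$\frac{\sqrt{P + a{\left(-24 \right)}}}{u} = \frac{\sqrt{\frac{525}{4087} - 39}}{\frac{2105}{1374}} = \sqrt{- \frac{158868}{4087}} \cdot \frac{1374}{2105} = \frac{6 i \sqrt{18035931}}{4087} \cdot \frac{1374}{2105} = \frac{8244 i \sqrt{18035931}}{8603135}$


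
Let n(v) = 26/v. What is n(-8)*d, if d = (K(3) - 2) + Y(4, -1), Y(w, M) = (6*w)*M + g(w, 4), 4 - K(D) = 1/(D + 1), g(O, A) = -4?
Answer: 1365/16 ≈ 85.313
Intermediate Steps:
K(D) = 4 - 1/(1 + D) (K(D) = 4 - 1/(D + 1) = 4 - 1/(1 + D))
Y(w, M) = -4 + 6*M*w (Y(w, M) = (6*w)*M - 4 = 6*M*w - 4 = -4 + 6*M*w)
d = -105/4 (d = ((3 + 4*3)/(1 + 3) - 2) + (-4 + 6*(-1)*4) = ((3 + 12)/4 - 2) + (-4 - 24) = ((¼)*15 - 2) - 28 = (15/4 - 2) - 28 = 7/4 - 28 = -105/4 ≈ -26.250)
n(-8)*d = (26/(-8))*(-105/4) = (26*(-⅛))*(-105/4) = -13/4*(-105/4) = 1365/16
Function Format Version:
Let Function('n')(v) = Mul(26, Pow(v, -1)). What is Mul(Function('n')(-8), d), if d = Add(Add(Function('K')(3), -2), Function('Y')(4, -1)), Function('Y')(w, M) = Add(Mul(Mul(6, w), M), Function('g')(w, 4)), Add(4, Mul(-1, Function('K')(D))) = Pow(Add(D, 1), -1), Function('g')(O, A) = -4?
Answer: Rational(1365, 16) ≈ 85.313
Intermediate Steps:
Function('K')(D) = Add(4, Mul(-1, Pow(Add(1, D), -1))) (Function('K')(D) = Add(4, Mul(-1, Pow(Add(D, 1), -1))) = Add(4, Mul(-1, Pow(Add(1, D), -1))))
Function('Y')(w, M) = Add(-4, Mul(6, M, w)) (Function('Y')(w, M) = Add(Mul(Mul(6, w), M), -4) = Add(Mul(6, M, w), -4) = Add(-4, Mul(6, M, w)))
d = Rational(-105, 4) (d = Add(Add(Mul(Pow(Add(1, 3), -1), Add(3, Mul(4, 3))), -2), Add(-4, Mul(6, -1, 4))) = Add(Add(Mul(Pow(4, -1), Add(3, 12)), -2), Add(-4, -24)) = Add(Add(Mul(Rational(1, 4), 15), -2), -28) = Add(Add(Rational(15, 4), -2), -28) = Add(Rational(7, 4), -28) = Rational(-105, 4) ≈ -26.250)
Mul(Function('n')(-8), d) = Mul(Mul(26, Pow(-8, -1)), Rational(-105, 4)) = Mul(Mul(26, Rational(-1, 8)), Rational(-105, 4)) = Mul(Rational(-13, 4), Rational(-105, 4)) = Rational(1365, 16)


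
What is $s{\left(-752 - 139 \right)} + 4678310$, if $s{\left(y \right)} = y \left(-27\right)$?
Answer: $4702367$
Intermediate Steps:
$s{\left(y \right)} = - 27 y$
$s{\left(-752 - 139 \right)} + 4678310 = - 27 \left(-752 - 139\right) + 4678310 = \left(-27\right) \left(-891\right) + 4678310 = 24057 + 4678310 = 4702367$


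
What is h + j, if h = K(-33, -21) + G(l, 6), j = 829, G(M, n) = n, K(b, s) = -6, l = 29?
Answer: 829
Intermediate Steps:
h = 0 (h = -6 + 6 = 0)
h + j = 0 + 829 = 829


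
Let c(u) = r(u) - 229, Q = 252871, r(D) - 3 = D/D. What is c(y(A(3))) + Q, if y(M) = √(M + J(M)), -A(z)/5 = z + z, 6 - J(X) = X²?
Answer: 252646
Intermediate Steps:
r(D) = 4 (r(D) = 3 + D/D = 3 + 1 = 4)
J(X) = 6 - X²
A(z) = -10*z (A(z) = -5*(z + z) = -10*z)
y(M) = √(6 + M - M²) (y(M) = √(M + (6 - M²)) = √(6 + M - M²))
c(u) = -225 (c(u) = 4 - 229 = -225)
c(y(A(3))) + Q = -225 + 252871 = 252646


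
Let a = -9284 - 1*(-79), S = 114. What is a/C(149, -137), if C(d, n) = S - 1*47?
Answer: -9205/67 ≈ -137.39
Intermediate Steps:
C(d, n) = 67 (C(d, n) = 114 - 1*47 = 114 - 47 = 67)
a = -9205 (a = -9284 + 79 = -9205)
a/C(149, -137) = -9205/67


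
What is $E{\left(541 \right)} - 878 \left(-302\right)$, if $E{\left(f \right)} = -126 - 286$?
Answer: $264744$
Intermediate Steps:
$E{\left(f \right)} = -412$ ($E{\left(f \right)} = -126 - 286 = -412$)
$E{\left(541 \right)} - 878 \left(-302\right) = -412 - 878 \left(-302\right) = -412 - -265156 = -412 + 265156 = 264744$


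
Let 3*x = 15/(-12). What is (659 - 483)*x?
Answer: -220/3 ≈ -73.333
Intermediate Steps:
x = -5/12 (x = (15/(-12))/3 = (15*(-1/12))/3 = (⅓)*(-5/4) = -5/12 ≈ -0.41667)
(659 - 483)*x = (659 - 483)*(-5/12) = 176*(-5/12) = -220/3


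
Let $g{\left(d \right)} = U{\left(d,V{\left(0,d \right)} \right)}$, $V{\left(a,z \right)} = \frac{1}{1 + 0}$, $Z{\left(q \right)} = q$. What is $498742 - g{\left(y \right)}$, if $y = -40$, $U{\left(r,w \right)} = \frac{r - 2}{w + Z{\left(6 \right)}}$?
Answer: $498748$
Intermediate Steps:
$V{\left(a,z \right)} = 1$ ($V{\left(a,z \right)} = 1^{-1} = 1$)
$U{\left(r,w \right)} = \frac{-2 + r}{6 + w}$ ($U{\left(r,w \right)} = \frac{r - 2}{w + 6} = \frac{-2 + r}{6 + w}$)
$g{\left(d \right)} = - \frac{2}{7} + \frac{d}{7}$ ($g{\left(d \right)} = \frac{-2 + d}{6 + 1} = \frac{-2 + d}{7} = - \frac{2}{7} + \frac{d}{7}$)
$498742 - g{\left(y \right)} = 498742 - \left(- \frac{2}{7} + \frac{1}{7} \left(-40\right)\right) = 498742 - \left(- \frac{2}{7} - \frac{40}{7}\right) = 498742 - -6 = 498742 + 6 = 498748$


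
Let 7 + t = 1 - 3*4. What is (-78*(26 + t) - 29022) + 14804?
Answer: -14842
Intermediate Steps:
t = -18 (t = -7 + (1 - 3*4) = -7 + (1 - 12) = -7 - 11 = -18)
(-78*(26 + t) - 29022) + 14804 = (-78*(26 - 18) - 29022) + 14804 = (-78*8 - 29022) + 14804 = (-624 - 29022) + 14804 = -29646 + 14804 = -14842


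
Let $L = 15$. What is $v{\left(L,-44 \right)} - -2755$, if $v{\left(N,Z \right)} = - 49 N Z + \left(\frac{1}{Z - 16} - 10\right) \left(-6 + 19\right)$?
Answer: $\frac{2097887}{60} \approx 34965.0$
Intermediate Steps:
$v{\left(N,Z \right)} = -130 + \frac{13}{-16 + Z} - 49 N Z$ ($v{\left(N,Z \right)} = - 49 N Z + \left(\frac{1}{-16 + Z} - 10\right) 13 = - 49 N Z + \left(-10 + \frac{1}{-16 + Z}\right) 13 = - 49 N Z - \left(130 - \frac{13}{-16 + Z}\right) = -130 + \frac{13}{-16 + Z} - 49 N Z$)
$v{\left(L,-44 \right)} - -2755 = \frac{2093 - -5720 - 735 \left(-44\right)^{2} + 784 \cdot 15 \left(-44\right)}{-16 - 44} - -2755 = \frac{2093 + 5720 - 735 \cdot 1936 - 517440}{-60} + 2755 = - \frac{2093 + 5720 - 1422960 - 517440}{60} + 2755 = \left(- \frac{1}{60}\right) \left(-1932587\right) + 2755 = \frac{1932587}{60} + 2755 = \frac{2097887}{60}$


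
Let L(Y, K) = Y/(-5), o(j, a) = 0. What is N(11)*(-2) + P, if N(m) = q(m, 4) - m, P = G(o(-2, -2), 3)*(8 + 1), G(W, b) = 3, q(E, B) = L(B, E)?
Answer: 253/5 ≈ 50.600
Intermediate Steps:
L(Y, K) = -Y/5 (L(Y, K) = Y*(-1/5) = -Y/5)
q(E, B) = -B/5
P = 27 (P = 3*(8 + 1) = 3*9 = 27)
N(m) = -4/5 - m (N(m) = -1/5*4 - m = -4/5 - m)
N(11)*(-2) + P = (-4/5 - 1*11)*(-2) + 27 = (-4/5 - 11)*(-2) + 27 = -59/5*(-2) + 27 = 118/5 + 27 = 253/5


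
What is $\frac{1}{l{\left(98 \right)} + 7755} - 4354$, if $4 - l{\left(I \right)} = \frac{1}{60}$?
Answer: $- \frac{2026956746}{465539} \approx -4354.0$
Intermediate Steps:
$l{\left(I \right)} = \frac{239}{60}$ ($l{\left(I \right)} = 4 - \frac{1}{60} = \frac{239}{60}$)
$\frac{1}{l{\left(98 \right)} + 7755} - 4354 = \frac{1}{\frac{239}{60} + 7755} - 4354 = \frac{1}{\frac{465539}{60}} - 4354 = \frac{60}{465539} - 4354 = - \frac{2026956746}{465539}$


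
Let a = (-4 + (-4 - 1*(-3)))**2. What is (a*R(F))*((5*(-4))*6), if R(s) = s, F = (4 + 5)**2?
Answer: -243000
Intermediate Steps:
a = 25 (a = (-4 + (-4 + 3))**2 = (-4 - 1)**2 = (-5)**2 = 25)
F = 81 (F = 9**2 = 81)
(a*R(F))*((5*(-4))*6) = (25*81)*((5*(-4))*6) = 2025*(-20*6) = 2025*(-120) = -243000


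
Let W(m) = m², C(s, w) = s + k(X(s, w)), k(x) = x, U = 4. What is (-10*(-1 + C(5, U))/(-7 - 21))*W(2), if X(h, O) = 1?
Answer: 50/7 ≈ 7.1429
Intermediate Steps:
C(s, w) = 1 + s (C(s, w) = s + 1 = 1 + s)
(-10*(-1 + C(5, U))/(-7 - 21))*W(2) = -10*(-1 + (1 + 5))/(-7 - 21)*2² = -10*(-1 + 6)/(-28)*4 = -50*(-1)/28*4 = -10*(-5/28)*4 = (25/14)*4 = 50/7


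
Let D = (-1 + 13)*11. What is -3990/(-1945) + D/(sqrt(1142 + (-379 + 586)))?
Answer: 798/389 + 132*sqrt(1349)/1349 ≈ 5.6453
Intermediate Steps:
D = 132 (D = 12*11 = 132)
-3990/(-1945) + D/(sqrt(1142 + (-379 + 586))) = -3990/(-1945) + 132/(sqrt(1142 + (-379 + 586))) = -3990*(-1/1945) + 132/(sqrt(1142 + 207)) = 798/389 + 132/(sqrt(1349)) = 798/389 + 132*(sqrt(1349)/1349) = 798/389 + 132*sqrt(1349)/1349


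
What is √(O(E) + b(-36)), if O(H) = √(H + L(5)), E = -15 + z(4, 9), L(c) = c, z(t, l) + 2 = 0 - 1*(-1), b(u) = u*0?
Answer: (-11)^(¼) ≈ 1.2878 + 1.2878*I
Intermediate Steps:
b(u) = 0
z(t, l) = -1 (z(t, l) = -2 + (0 - 1*(-1)) = -2 + (0 + 1) = -2 + 1 = -1)
E = -16 (E = -15 - 1 = -16)
O(H) = √(5 + H) (O(H) = √(H + 5) = √(5 + H))
√(O(E) + b(-36)) = √(√(5 - 16) + 0) = √(√(-11) + 0) = √(I*√11 + 0) = √(I*√11) = 11^(¼)*√I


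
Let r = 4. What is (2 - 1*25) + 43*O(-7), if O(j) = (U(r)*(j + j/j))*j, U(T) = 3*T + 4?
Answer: 28873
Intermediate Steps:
U(T) = 4 + 3*T
O(j) = j*(16 + 16*j) (O(j) = ((4 + 3*4)*(j + j/j))*j = ((4 + 12)*(j + 1))*j = (16*(1 + j))*j = (16 + 16*j)*j = j*(16 + 16*j))
(2 - 1*25) + 43*O(-7) = (2 - 1*25) + 43*(16*(-7)*(1 - 7)) = (2 - 25) + 43*(16*(-7)*(-6)) = -23 + 43*672 = -23 + 28896 = 28873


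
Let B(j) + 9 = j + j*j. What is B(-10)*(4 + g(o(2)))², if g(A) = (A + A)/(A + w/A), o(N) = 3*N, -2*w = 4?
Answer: 876096/289 ≈ 3031.5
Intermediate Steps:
w = -2 (w = -½*4 = -2)
B(j) = -9 + j + j² (B(j) = -9 + (j + j*j) = -9 + (j + j²) = -9 + j + j²)
g(A) = 2*A/(A - 2/A) (g(A) = (A + A)/(A - 2/A) = (2*A)/(A - 2/A) = 2*A/(A - 2/A))
B(-10)*(4 + g(o(2)))² = (-9 - 10 + (-10)²)*(4 + 2*(3*2)²/(-2 + (3*2)²))² = (-9 - 10 + 100)*(4 + 2*6²/(-2 + 6²))² = 81*(4 + 2*36/(-2 + 36))² = 81*(4 + 2*36/34)² = 81*(4 + 2*36*(1/34))² = 81*(4 + 36/17)² = 81*(104/17)² = 81*(10816/289) = 876096/289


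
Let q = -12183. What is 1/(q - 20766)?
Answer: -1/32949 ≈ -3.0350e-5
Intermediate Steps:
1/(q - 20766) = 1/(-12183 - 20766) = 1/(-32949) = -1/32949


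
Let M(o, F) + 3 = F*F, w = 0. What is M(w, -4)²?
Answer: 169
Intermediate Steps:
M(o, F) = -3 + F² (M(o, F) = -3 + F*F = -3 + F²)
M(w, -4)² = (-3 + (-4)²)² = (-3 + 16)² = 13² = 169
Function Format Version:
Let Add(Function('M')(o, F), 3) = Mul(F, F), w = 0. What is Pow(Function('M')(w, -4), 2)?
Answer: 169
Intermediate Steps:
Function('M')(o, F) = Add(-3, Pow(F, 2)) (Function('M')(o, F) = Add(-3, Mul(F, F)) = Add(-3, Pow(F, 2)))
Pow(Function('M')(w, -4), 2) = Pow(Add(-3, Pow(-4, 2)), 2) = Pow(Add(-3, 16), 2) = Pow(13, 2) = 169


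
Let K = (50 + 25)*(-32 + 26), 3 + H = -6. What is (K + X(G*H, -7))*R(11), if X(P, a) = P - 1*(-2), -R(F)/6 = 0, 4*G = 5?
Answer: 0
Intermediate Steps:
G = 5/4 (G = (¼)*5 = 5/4 ≈ 1.2500)
H = -9 (H = -3 - 6 = -9)
K = -450 (K = 75*(-6) = -450)
R(F) = 0 (R(F) = -6*0 = 0)
X(P, a) = 2 + P (X(P, a) = P + 2 = 2 + P)
(K + X(G*H, -7))*R(11) = (-450 + (2 + (5/4)*(-9)))*0 = (-450 + (2 - 45/4))*0 = (-450 - 37/4)*0 = -1837/4*0 = 0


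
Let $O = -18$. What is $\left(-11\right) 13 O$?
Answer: $2574$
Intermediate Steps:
$\left(-11\right) 13 O = \left(-11\right) 13 \left(-18\right) = \left(-143\right) \left(-18\right) = 2574$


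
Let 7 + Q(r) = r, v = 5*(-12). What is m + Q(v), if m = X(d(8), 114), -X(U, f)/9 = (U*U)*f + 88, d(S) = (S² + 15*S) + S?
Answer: -37823323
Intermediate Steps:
v = -60
Q(r) = -7 + r
d(S) = S² + 16*S
X(U, f) = -792 - 9*f*U² (X(U, f) = -9*((U*U)*f + 88) = -9*(U²*f + 88) = -9*(f*U² + 88) = -9*(88 + f*U²) = -792 - 9*f*U²)
m = -37823256 (m = -792 - 9*114*(8*(16 + 8))² = -792 - 9*114*(8*24)² = -792 - 9*114*192² = -792 - 9*114*36864 = -792 - 37822464 = -37823256)
m + Q(v) = -37823256 + (-7 - 60) = -37823256 - 67 = -37823323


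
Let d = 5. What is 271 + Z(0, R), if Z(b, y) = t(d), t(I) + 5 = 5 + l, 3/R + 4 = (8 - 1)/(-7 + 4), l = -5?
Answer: 266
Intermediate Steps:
R = -9/19 (R = 3/(-4 + (8 - 1)/(-7 + 4)) = 3/(-4 + 7/(-3)) = 3/(-4 + 7*(-⅓)) = 3/(-4 - 7/3) = 3/(-19/3) = 3*(-3/19) = -9/19 ≈ -0.47368)
t(I) = -5 (t(I) = -5 + (5 - 5) = -5 + 0 = -5)
Z(b, y) = -5
271 + Z(0, R) = 271 - 5 = 266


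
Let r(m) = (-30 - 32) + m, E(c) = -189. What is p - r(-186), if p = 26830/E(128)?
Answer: 20042/189 ≈ 106.04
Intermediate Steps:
r(m) = -62 + m
p = -26830/189 (p = 26830/(-189) = 26830*(-1/189) = -26830/189 ≈ -141.96)
p - r(-186) = -26830/189 - (-62 - 186) = -26830/189 - 1*(-248) = -26830/189 + 248 = 20042/189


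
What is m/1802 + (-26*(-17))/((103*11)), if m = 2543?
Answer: 3677703/2041666 ≈ 1.8013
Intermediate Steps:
m/1802 + (-26*(-17))/((103*11)) = 2543/1802 + (-26*(-17))/((103*11)) = 2543*(1/1802) + 442/1133 = 2543/1802 + 442*(1/1133) = 2543/1802 + 442/1133 = 3677703/2041666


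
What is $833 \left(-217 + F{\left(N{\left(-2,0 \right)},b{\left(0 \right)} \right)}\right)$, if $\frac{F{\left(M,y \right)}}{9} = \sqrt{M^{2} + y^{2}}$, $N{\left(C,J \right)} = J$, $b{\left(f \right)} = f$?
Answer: $-180761$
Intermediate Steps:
$F{\left(M,y \right)} = 9 \sqrt{M^{2} + y^{2}}$
$833 \left(-217 + F{\left(N{\left(-2,0 \right)},b{\left(0 \right)} \right)}\right) = 833 \left(-217 + 9 \sqrt{0^{2} + 0^{2}}\right) = 833 \left(-217 + 9 \sqrt{0 + 0}\right) = 833 \left(-217 + 9 \sqrt{0}\right) = 833 \left(-217 + 9 \cdot 0\right) = 833 \left(-217 + 0\right) = 833 \left(-217\right) = -180761$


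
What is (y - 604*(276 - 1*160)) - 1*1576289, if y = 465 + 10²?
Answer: -1645788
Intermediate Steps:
y = 565 (y = 465 + 100 = 565)
(y - 604*(276 - 1*160)) - 1*1576289 = (565 - 604*(276 - 1*160)) - 1*1576289 = (565 - 604*(276 - 160)) - 1576289 = (565 - 604*116) - 1576289 = (565 - 70064) - 1576289 = -69499 - 1576289 = -1645788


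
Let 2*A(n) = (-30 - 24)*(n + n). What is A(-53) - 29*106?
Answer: -212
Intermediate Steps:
A(n) = -54*n (A(n) = ((-30 - 24)*(n + n))/2 = (-108*n)/2 = -54*n)
A(-53) - 29*106 = -54*(-53) - 29*106 = 2862 - 1*3074 = 2862 - 3074 = -212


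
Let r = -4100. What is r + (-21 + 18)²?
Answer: -4091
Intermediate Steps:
r + (-21 + 18)² = -4100 + (-21 + 18)² = -4100 + (-3)² = -4100 + 9 = -4091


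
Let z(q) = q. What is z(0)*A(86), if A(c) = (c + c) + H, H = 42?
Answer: 0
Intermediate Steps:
A(c) = 42 + 2*c (A(c) = (c + c) + 42 = 2*c + 42 = 42 + 2*c)
z(0)*A(86) = 0*(42 + 2*86) = 0*(42 + 172) = 0*214 = 0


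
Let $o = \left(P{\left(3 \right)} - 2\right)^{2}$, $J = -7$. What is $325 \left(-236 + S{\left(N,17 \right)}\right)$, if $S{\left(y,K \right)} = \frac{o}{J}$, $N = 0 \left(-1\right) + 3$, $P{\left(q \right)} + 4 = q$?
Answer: $- \frac{539825}{7} \approx -77118.0$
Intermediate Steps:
$P{\left(q \right)} = -4 + q$
$o = 9$ ($o = \left(\left(-4 + 3\right) - 2\right)^{2} = \left(-1 - 2\right)^{2} = \left(-3\right)^{2} = 9$)
$N = 3$ ($N = 0 + 3 = 3$)
$S{\left(y,K \right)} = - \frac{9}{7}$ ($S{\left(y,K \right)} = \frac{9}{-7} = 9 \left(- \frac{1}{7}\right) = - \frac{9}{7}$)
$325 \left(-236 + S{\left(N,17 \right)}\right) = 325 \left(-236 - \frac{9}{7}\right) = 325 \left(- \frac{1661}{7}\right) = - \frac{539825}{7}$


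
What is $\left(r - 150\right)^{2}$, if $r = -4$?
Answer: $23716$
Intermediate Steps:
$\left(r - 150\right)^{2} = \left(-4 - 150\right)^{2} = \left(-154\right)^{2} = 23716$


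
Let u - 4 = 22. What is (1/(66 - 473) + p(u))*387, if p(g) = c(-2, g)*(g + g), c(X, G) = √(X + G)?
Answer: -387/407 + 40248*√6 ≈ 98586.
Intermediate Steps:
c(X, G) = √(G + X)
u = 26 (u = 4 + 22 = 26)
p(g) = 2*g*√(-2 + g) (p(g) = √(g - 2)*(g + g) = √(-2 + g)*(2*g) = 2*g*√(-2 + g))
(1/(66 - 473) + p(u))*387 = (1/(66 - 473) + 2*26*√(-2 + 26))*387 = (1/(-407) + 2*26*√24)*387 = (-1/407 + 2*26*(2*√6))*387 = (-1/407 + 104*√6)*387 = -387/407 + 40248*√6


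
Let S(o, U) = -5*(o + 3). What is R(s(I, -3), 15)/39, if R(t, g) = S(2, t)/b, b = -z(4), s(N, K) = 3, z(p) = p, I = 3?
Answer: 25/156 ≈ 0.16026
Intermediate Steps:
S(o, U) = -15 - 5*o (S(o, U) = -5*(3 + o) = -15 - 5*o)
b = -4 (b = -1*4 = -4)
R(t, g) = 25/4 (R(t, g) = (-15 - 5*2)/(-4) = -(-15 - 10)/4 = -1/4*(-25) = 25/4)
R(s(I, -3), 15)/39 = (25/4)/39 = (1/39)*(25/4) = 25/156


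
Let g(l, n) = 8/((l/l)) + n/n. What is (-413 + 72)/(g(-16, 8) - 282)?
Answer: 341/273 ≈ 1.2491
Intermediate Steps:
g(l, n) = 9 (g(l, n) = 8/1 + 1 = 8*1 + 1 = 8 + 1 = 9)
(-413 + 72)/(g(-16, 8) - 282) = (-413 + 72)/(9 - 282) = -341/(-273) = -341*(-1/273) = 341/273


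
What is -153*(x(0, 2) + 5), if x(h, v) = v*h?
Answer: -765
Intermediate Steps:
x(h, v) = h*v
-153*(x(0, 2) + 5) = -153*(0*2 + 5) = -153*(0 + 5) = -765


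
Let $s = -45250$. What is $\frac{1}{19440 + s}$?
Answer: $- \frac{1}{25810} \approx -3.8745 \cdot 10^{-5}$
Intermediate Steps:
$\frac{1}{19440 + s} = \frac{1}{19440 - 45250} = \frac{1}{-25810} = - \frac{1}{25810}$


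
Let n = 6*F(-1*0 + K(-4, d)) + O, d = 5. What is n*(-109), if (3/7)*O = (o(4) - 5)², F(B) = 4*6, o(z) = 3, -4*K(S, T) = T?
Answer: -50140/3 ≈ -16713.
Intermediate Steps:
K(S, T) = -T/4
F(B) = 24
O = 28/3 (O = 7*(3 - 5)²/3 = (7/3)*(-2)² = (7/3)*4 = 28/3 ≈ 9.3333)
n = 460/3 (n = 6*24 + 28/3 = 144 + 28/3 = 460/3 ≈ 153.33)
n*(-109) = (460/3)*(-109) = -50140/3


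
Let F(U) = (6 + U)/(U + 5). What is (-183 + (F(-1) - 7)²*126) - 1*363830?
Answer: -2878777/8 ≈ -3.5985e+5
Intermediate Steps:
F(U) = (6 + U)/(5 + U)
(-183 + (F(-1) - 7)²*126) - 1*363830 = (-183 + ((6 - 1)/(5 - 1) - 7)²*126) - 1*363830 = (-183 + (5/4 - 7)²*126) - 363830 = (-183 + (-23/4)²*126) - 363830 = (-183 + (529/16)*126) - 363830 = (-183 + 33327/8) - 363830 = 31863/8 - 363830 = -2878777/8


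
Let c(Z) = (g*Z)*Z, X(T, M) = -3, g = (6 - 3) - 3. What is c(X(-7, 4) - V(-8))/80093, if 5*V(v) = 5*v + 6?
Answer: 0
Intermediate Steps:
g = 0 (g = 3 - 3 = 0)
V(v) = 6/5 + v (V(v) = (5*v + 6)/5 = (6 + 5*v)/5 = 6/5 + v)
c(Z) = 0 (c(Z) = (0*Z)*Z = 0*Z = 0)
c(X(-7, 4) - V(-8))/80093 = 0/80093 = 0*(1/80093) = 0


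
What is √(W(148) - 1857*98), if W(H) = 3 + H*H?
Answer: I*√160079 ≈ 400.1*I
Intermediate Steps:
W(H) = 3 + H²
√(W(148) - 1857*98) = √((3 + 148²) - 1857*98) = √((3 + 21904) - 181986) = √(21907 - 181986) = √(-160079) = I*√160079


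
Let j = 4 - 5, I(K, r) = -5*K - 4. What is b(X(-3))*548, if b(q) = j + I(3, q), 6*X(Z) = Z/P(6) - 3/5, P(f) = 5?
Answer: -10960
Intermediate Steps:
I(K, r) = -4 - 5*K
j = -1
X(Z) = -⅒ + Z/30 (X(Z) = (Z/5 - 3/5)/6 = (Z*(⅕) - 3*⅕)/6 = (Z/5 - ⅗)/6 = (-⅗ + Z/5)/6 = -⅒ + Z/30)
b(q) = -20 (b(q) = -1 + (-4 - 5*3) = -1 + (-4 - 15) = -1 - 19 = -20)
b(X(-3))*548 = -20*548 = -10960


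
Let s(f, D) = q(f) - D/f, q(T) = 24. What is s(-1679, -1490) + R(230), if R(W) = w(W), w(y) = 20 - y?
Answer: -313784/1679 ≈ -186.89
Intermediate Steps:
s(f, D) = 24 - D/f
R(W) = 20 - W
s(-1679, -1490) + R(230) = (24 - 1*(-1490)/(-1679)) + (20 - 1*230) = (24 - 1*(-1490)*(-1/1679)) + (20 - 230) = (24 - 1490/1679) - 210 = 38806/1679 - 210 = -313784/1679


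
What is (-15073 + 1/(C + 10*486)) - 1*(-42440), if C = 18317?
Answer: 634284960/23177 ≈ 27367.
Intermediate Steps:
(-15073 + 1/(C + 10*486)) - 1*(-42440) = (-15073 + 1/(18317 + 10*486)) - 1*(-42440) = (-15073 + 1/(18317 + 4860)) + 42440 = (-15073 + 1/23177) + 42440 = -349346920/23177 + 42440 = 634284960/23177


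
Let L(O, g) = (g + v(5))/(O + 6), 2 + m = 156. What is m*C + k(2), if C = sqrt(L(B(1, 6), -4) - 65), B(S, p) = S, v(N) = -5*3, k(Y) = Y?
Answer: 2 + 22*I*sqrt(3318) ≈ 2.0 + 1267.2*I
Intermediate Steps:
m = 154 (m = -2 + 156 = 154)
v(N) = -15
L(O, g) = (-15 + g)/(6 + O) (L(O, g) = (g - 15)/(O + 6) = (-15 + g)/(6 + O))
C = I*sqrt(3318)/7 (C = sqrt((-15 - 4)/(6 + 1) - 65) = sqrt(-19/7 - 65) = sqrt(-474/7) = I*sqrt(3318)/7 ≈ 8.2289*I)
m*C + k(2) = 154*(I*sqrt(3318)/7) + 2 = 22*I*sqrt(3318) + 2 = 2 + 22*I*sqrt(3318)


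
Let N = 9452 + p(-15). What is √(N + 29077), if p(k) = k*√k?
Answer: √(38529 - 15*I*√15) ≈ 196.29 - 0.148*I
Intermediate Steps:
p(k) = k^(3/2)
N = 9452 - 15*I*√15 (N = 9452 + (-15)^(3/2) = 9452 - 15*I*√15 ≈ 9452.0 - 58.095*I)
√(N + 29077) = √((9452 - 15*I*√15) + 29077) = √(38529 - 15*I*√15)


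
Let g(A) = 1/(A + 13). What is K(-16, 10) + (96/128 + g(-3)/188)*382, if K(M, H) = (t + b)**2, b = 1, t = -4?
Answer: 277961/940 ≈ 295.70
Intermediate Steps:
g(A) = 1/(13 + A)
K(M, H) = 9 (K(M, H) = (-4 + 1)**2 = (-3)**2 = 9)
K(-16, 10) + (96/128 + g(-3)/188)*382 = 9 + (96/128 + 1/((13 - 3)*188))*382 = 9 + (96*(1/128) + (1/188)/10)*382 = 9 + (3/4 + (1/10)*(1/188))*382 = 9 + (3/4 + 1/1880)*382 = 9 + (1411/1880)*382 = 9 + 269501/940 = 277961/940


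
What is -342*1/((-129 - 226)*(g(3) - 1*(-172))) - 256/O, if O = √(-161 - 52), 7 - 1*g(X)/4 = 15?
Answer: 171/24850 + 256*I*√213/213 ≈ 0.0068813 + 17.541*I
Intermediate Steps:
g(X) = -32 (g(X) = 28 - 4*15 = 28 - 60 = -32)
O = I*√213 (O = √(-213) = I*√213 ≈ 14.595*I)
-342*1/((-129 - 226)*(g(3) - 1*(-172))) - 256/O = -342*1/((-129 - 226)*(-32 - 1*(-172))) - 256*(-I*√213/213) = -342*(-1/(355*(-32 + 172))) - (-256)*I*√213/213 = -342/(140*(-355)) + 256*I*√213/213 = -342/(-49700) + 256*I*√213/213 = -342*(-1/49700) + 256*I*√213/213 = 171/24850 + 256*I*√213/213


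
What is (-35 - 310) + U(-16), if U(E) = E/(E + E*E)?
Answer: -5176/15 ≈ -345.07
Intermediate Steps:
U(E) = E/(E + E**2)
(-35 - 310) + U(-16) = (-35 - 310) + 1/(1 - 16) = -345 + 1/(-15) = -345 - 1/15 = -5176/15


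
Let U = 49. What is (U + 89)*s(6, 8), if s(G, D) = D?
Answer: 1104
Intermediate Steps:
(U + 89)*s(6, 8) = (49 + 89)*8 = 138*8 = 1104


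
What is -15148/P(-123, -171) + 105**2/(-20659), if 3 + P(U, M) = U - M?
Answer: -313438657/929655 ≈ -337.16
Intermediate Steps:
P(U, M) = -3 + U - M (P(U, M) = -3 + (U - M) = -3 + U - M)
-15148/P(-123, -171) + 105**2/(-20659) = -15148/(-3 - 123 - 1*(-171)) + 105**2/(-20659) = -15148/(-3 - 123 + 171) + 11025*(-1/20659) = -15148/45 - 11025/20659 = -313438657/929655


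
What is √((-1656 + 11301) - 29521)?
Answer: 2*I*√4969 ≈ 140.98*I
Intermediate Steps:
√((-1656 + 11301) - 29521) = √(9645 - 29521) = √(-19876) = 2*I*√4969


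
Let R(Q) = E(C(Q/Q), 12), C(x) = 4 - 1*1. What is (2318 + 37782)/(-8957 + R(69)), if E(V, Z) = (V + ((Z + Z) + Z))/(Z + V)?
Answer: -50125/11193 ≈ -4.4782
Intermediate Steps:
C(x) = 3 (C(x) = 4 - 1 = 3)
E(V, Z) = (V + 3*Z)/(V + Z) (E(V, Z) = (V + (2*Z + Z))/(V + Z) = (V + 3*Z)/(V + Z))
R(Q) = 13/5 (R(Q) = (3 + 3*12)/(3 + 12) = (3 + 36)/15 = (1/15)*39 = 13/5)
(2318 + 37782)/(-8957 + R(69)) = (2318 + 37782)/(-8957 + 13/5) = 40100/(-44772/5) = 40100*(-5/44772) = -50125/11193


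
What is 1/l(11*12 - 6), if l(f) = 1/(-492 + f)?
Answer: -366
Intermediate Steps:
1/l(11*12 - 6) = 1/(1/(-492 + (11*12 - 6))) = 1/(1/(-492 + (132 - 6))) = 1/(1/(-492 + 126)) = 1/(1/(-366)) = 1/(-1/366) = -366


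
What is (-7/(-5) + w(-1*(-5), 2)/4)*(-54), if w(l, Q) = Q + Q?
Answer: -648/5 ≈ -129.60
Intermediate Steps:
w(l, Q) = 2*Q
(-7/(-5) + w(-1*(-5), 2)/4)*(-54) = (-7/(-5) + (2*2)/4)*(-54) = (-7*(-1/5) + 4*(1/4))*(-54) = (7/5 + 1)*(-54) = (12/5)*(-54) = -648/5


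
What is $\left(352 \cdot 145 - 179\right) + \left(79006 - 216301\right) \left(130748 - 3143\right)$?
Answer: $-17519477614$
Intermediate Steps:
$\left(352 \cdot 145 - 179\right) + \left(79006 - 216301\right) \left(130748 - 3143\right) = \left(51040 - 179\right) - 17519528475 = 50861 - 17519528475 = -17519477614$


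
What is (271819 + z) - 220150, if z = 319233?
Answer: 370902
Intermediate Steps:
(271819 + z) - 220150 = (271819 + 319233) - 220150 = 591052 - 220150 = 370902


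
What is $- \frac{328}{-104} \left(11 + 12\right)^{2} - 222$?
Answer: $\frac{18803}{13} \approx 1446.4$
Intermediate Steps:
$- \frac{328}{-104} \left(11 + 12\right)^{2} - 222 = \left(-328\right) \left(- \frac{1}{104}\right) 23^{2} - 222 = \frac{41}{13} \cdot 529 - 222 = \frac{21689}{13} - 222 = \frac{18803}{13}$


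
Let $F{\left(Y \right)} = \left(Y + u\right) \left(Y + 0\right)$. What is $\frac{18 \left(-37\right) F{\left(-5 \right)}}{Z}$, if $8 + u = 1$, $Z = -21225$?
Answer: $\frac{2664}{1415} \approx 1.8827$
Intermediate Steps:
$u = -7$ ($u = -8 + 1 = -7$)
$F{\left(Y \right)} = Y \left(-7 + Y\right)$ ($F{\left(Y \right)} = \left(Y - 7\right) \left(Y + 0\right) = \left(-7 + Y\right) Y = Y \left(-7 + Y\right)$)
$\frac{18 \left(-37\right) F{\left(-5 \right)}}{Z} = \frac{18 \left(-37\right) \left(- 5 \left(-7 - 5\right)\right)}{-21225} = - 666 \left(\left(-5\right) \left(-12\right)\right) \left(- \frac{1}{21225}\right) = \left(-666\right) 60 \left(- \frac{1}{21225}\right) = \left(-39960\right) \left(- \frac{1}{21225}\right) = \frac{2664}{1415}$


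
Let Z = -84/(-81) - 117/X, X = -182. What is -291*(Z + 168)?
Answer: -6221483/126 ≈ -49377.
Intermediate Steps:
Z = 635/378 (Z = -84/(-81) - 117/(-182) = -84*(-1/81) - 117*(-1/182) = 28/27 + 9/14 = 635/378 ≈ 1.6799)
-291*(Z + 168) = -291*(635/378 + 168) = -291*64139/378 = -6221483/126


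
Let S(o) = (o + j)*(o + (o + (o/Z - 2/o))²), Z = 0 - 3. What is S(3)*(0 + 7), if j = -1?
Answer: 602/9 ≈ 66.889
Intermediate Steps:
Z = -3
S(o) = (-1 + o)*(o + (-2/o + 2*o/3)²) (S(o) = (o - 1)*(o + (o + (o/(-3) - 2/o))²) = (-1 + o)*(o + (o + (o*(-⅓) - 2/o))²) = (-1 + o)*(o + (o + (-o/3 - 2/o))²) = (-1 + o)*(o + (o + (-2/o - o/3))²) = (-1 + o)*(o + (-2/o + 2*o/3)²))
S(3)*(0 + 7) = ((⅑)*(-36 - 33*3³ + 4*3⁵ + 5*3⁴ + 24*3² + 36*3)/3²)*(0 + 7) = ((⅑)*(⅑)*(-36 - 33*27 + 4*243 + 5*81 + 24*9 + 108))*7 = ((⅑)*(⅑)*(-36 - 891 + 972 + 405 + 216 + 108))*7 = ((⅑)*(⅑)*774)*7 = (86/9)*7 = 602/9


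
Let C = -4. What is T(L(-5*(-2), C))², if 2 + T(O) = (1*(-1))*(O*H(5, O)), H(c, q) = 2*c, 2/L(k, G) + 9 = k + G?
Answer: 196/9 ≈ 21.778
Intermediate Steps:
L(k, G) = 2/(-9 + G + k) (L(k, G) = 2/(-9 + (k + G)) = 2/(-9 + (G + k)) = 2/(-9 + G + k))
T(O) = -2 - 10*O (T(O) = -2 + (1*(-1))*(O*(2*5)) = -2 - O*10 = -2 - 10*O)
T(L(-5*(-2), C))² = (-2 - 20/(-9 - 4 - 5*(-2)))² = (-2 - 20/(-9 - 4 + 10))² = (-2 - 20/(-3))² = (-2 - 20*(-1)/3)² = (-2 - 10*(-⅔))² = (-2 + 20/3)² = (14/3)² = 196/9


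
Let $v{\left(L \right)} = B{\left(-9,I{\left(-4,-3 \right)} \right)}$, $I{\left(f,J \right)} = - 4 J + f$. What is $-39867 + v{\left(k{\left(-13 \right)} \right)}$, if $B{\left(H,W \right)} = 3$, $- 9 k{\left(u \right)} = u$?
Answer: $-39864$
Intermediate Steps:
$k{\left(u \right)} = - \frac{u}{9}$
$I{\left(f,J \right)} = f - 4 J$
$v{\left(L \right)} = 3$
$-39867 + v{\left(k{\left(-13 \right)} \right)} = -39867 + 3 = -39864$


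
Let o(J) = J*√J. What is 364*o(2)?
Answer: 728*√2 ≈ 1029.5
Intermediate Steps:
o(J) = J^(3/2)
364*o(2) = 364*2^(3/2) = 364*(2*√2) = 728*√2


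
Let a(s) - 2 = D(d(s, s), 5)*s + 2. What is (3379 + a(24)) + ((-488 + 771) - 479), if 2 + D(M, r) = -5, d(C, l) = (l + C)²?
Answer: 3019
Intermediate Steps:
d(C, l) = (C + l)²
D(M, r) = -7 (D(M, r) = -2 - 5 = -7)
a(s) = 4 - 7*s (a(s) = 2 + (-7*s + 2) = 2 + (2 - 7*s) = 4 - 7*s)
(3379 + a(24)) + ((-488 + 771) - 479) = (3379 + (4 - 7*24)) + ((-488 + 771) - 479) = (3379 + (4 - 168)) + (283 - 479) = (3379 - 164) - 196 = 3215 - 196 = 3019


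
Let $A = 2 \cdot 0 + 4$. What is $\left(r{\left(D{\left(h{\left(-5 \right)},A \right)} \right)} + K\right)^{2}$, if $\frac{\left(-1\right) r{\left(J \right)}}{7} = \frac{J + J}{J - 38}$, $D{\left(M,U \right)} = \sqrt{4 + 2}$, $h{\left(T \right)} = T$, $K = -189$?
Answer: $\frac{18455375337}{516961} - \frac{72271668 \sqrt{6}}{516961} \approx 35357.0$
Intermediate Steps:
$A = 4$ ($A = 0 + 4 = 4$)
$D{\left(M,U \right)} = \sqrt{6}$
$r{\left(J \right)} = - \frac{14 J}{-38 + J}$ ($r{\left(J \right)} = - 7 \frac{J + J}{J - 38} = - 7 \frac{2 J}{-38 + J} = - \frac{14 J}{-38 + J}$)
$\left(r{\left(D{\left(h{\left(-5 \right)},A \right)} \right)} + K\right)^{2} = \left(- \frac{14 \sqrt{6}}{-38 + \sqrt{6}} - 189\right)^{2} = \left(-189 - \frac{14 \sqrt{6}}{-38 + \sqrt{6}}\right)^{2}$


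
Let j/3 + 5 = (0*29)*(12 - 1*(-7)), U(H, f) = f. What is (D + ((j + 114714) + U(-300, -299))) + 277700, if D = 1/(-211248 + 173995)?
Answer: 14606901299/37253 ≈ 3.9210e+5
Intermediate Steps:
j = -15 (j = -15 + 3*((0*29)*(12 - 1*(-7))) = -15 + 3*(0*(12 + 7)) = -15 + 3*(0*19) = -15 + 3*0 = -15 + 0 = -15)
D = -1/37253 (D = 1/(-37253) = -1/37253 ≈ -2.6843e-5)
(D + ((j + 114714) + U(-300, -299))) + 277700 = (-1/37253 + ((-15 + 114714) - 299)) + 277700 = (-1/37253 + (114699 - 299)) + 277700 = (-1/37253 + 114400) + 277700 = 4261743199/37253 + 277700 = 14606901299/37253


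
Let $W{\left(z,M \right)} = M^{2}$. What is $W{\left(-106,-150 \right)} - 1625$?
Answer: $20875$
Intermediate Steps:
$W{\left(-106,-150 \right)} - 1625 = \left(-150\right)^{2} - 1625 = 22500 - 1625 = 20875$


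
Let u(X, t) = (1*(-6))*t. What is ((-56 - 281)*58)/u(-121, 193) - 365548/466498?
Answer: 2173716331/135051171 ≈ 16.095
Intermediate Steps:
u(X, t) = -6*t
((-56 - 281)*58)/u(-121, 193) - 365548/466498 = ((-56 - 281)*58)/((-6*193)) - 365548/466498 = -337*58/(-1158) - 365548*1/466498 = -19546*(-1/1158) - 182774/233249 = 9773/579 - 182774/233249 = 2173716331/135051171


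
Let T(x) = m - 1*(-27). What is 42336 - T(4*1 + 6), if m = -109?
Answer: 42418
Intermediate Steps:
T(x) = -82 (T(x) = -109 - 1*(-27) = -109 + 27 = -82)
42336 - T(4*1 + 6) = 42336 - 1*(-82) = 42336 + 82 = 42418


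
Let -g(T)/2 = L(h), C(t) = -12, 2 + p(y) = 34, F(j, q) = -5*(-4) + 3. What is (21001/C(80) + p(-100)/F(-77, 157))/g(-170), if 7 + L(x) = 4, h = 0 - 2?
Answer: -482639/1656 ≈ -291.45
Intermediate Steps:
F(j, q) = 23 (F(j, q) = 20 + 3 = 23)
p(y) = 32 (p(y) = -2 + 34 = 32)
h = -2
L(x) = -3 (L(x) = -7 + 4 = -3)
g(T) = 6 (g(T) = -2*(-3) = 6)
(21001/C(80) + p(-100)/F(-77, 157))/g(-170) = (21001/(-12) + 32/23)/6 = (21001*(-1/12) + 32*(1/23))*(1/6) = (-21001/12 + 32/23)*(1/6) = -482639/276*1/6 = -482639/1656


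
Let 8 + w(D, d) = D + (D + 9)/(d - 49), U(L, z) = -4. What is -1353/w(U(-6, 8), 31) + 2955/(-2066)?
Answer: 49662309/456586 ≈ 108.77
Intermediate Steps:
w(D, d) = -8 + D + (9 + D)/(-49 + d) (w(D, d) = -8 + (D + (D + 9)/(d - 49)) = -8 + (D + (9 + D)/(-49 + d)) = -8 + D + (9 + D)/(-49 + d))
-1353/w(U(-6, 8), 31) + 2955/(-2066) = -1353*(-49 + 31)/(401 - 48*(-4) - 8*31 - 4*31) + 2955/(-2066) = -1353*(-18/(401 + 192 - 248 - 124)) + 2955*(-1/2066) = -1353/((-1/18*221)) - 2955/2066 = -1353/(-221/18) - 2955/2066 = -1353*(-18/221) - 2955/2066 = 24354/221 - 2955/2066 = 49662309/456586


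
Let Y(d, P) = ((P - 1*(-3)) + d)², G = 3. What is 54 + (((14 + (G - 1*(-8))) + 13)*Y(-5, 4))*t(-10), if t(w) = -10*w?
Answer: 15254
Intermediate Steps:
Y(d, P) = (3 + P + d)² (Y(d, P) = ((P + 3) + d)² = ((3 + P) + d)² = (3 + P + d)²)
54 + (((14 + (G - 1*(-8))) + 13)*Y(-5, 4))*t(-10) = 54 + (((14 + (3 - 1*(-8))) + 13)*(3 + 4 - 5)²)*(-10*(-10)) = 54 + (((14 + (3 + 8)) + 13)*2²)*100 = 54 + (((14 + 11) + 13)*4)*100 = 54 + ((25 + 13)*4)*100 = 54 + (38*4)*100 = 54 + 152*100 = 54 + 15200 = 15254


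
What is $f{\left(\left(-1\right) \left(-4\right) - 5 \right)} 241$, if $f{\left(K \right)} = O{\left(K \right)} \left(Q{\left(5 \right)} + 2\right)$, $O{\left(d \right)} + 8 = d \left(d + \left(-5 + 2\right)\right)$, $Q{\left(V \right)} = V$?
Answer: $-6748$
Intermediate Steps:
$O{\left(d \right)} = -8 + d \left(-3 + d\right)$ ($O{\left(d \right)} = -8 + d \left(d + \left(-5 + 2\right)\right) = -8 + d \left(d - 3\right) = -8 + d \left(-3 + d\right)$)
$f{\left(K \right)} = -56 - 21 K + 7 K^{2}$ ($f{\left(K \right)} = \left(-8 + K^{2} - 3 K\right) \left(5 + 2\right) = \left(-8 + K^{2} - 3 K\right) 7 = -56 - 21 K + 7 K^{2}$)
$f{\left(\left(-1\right) \left(-4\right) - 5 \right)} 241 = \left(-56 - 21 \left(\left(-1\right) \left(-4\right) - 5\right) + 7 \left(\left(-1\right) \left(-4\right) - 5\right)^{2}\right) 241 = \left(-56 - 21 \left(4 - 5\right) + 7 \left(4 - 5\right)^{2}\right) 241 = \left(-56 - -21 + 7 \left(-1\right)^{2}\right) 241 = \left(-56 + 21 + 7 \cdot 1\right) 241 = \left(-56 + 21 + 7\right) 241 = \left(-28\right) 241 = -6748$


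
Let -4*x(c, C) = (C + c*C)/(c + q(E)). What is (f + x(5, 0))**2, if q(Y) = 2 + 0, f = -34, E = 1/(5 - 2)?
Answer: 1156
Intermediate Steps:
E = 1/3 ≈ 0.33333
q(Y) = 2
x(c, C) = -(C + C*c)/(4*(2 + c)) (x(c, C) = -(C + c*C)/(4*(c + 2)) = -(C + C*c)/(4*(2 + c)))
(f + x(5, 0))**2 = (-34 - 1*0*(1 + 5)/(8 + 4*5))**2 = (-34 - 1*0*6/(8 + 20))**2 = (-34 - 1*0*6/28)**2 = (-34 - 1*0*1/28*6)**2 = (-34 + 0)**2 = (-34)**2 = 1156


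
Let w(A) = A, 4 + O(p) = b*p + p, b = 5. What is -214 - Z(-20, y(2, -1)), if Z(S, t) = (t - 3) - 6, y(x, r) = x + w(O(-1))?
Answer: -197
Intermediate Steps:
O(p) = -4 + 6*p (O(p) = -4 + (5*p + p) = -4 + 6*p)
y(x, r) = -10 + x (y(x, r) = x + (-4 + 6*(-1)) = x + (-4 - 6) = x - 10 = -10 + x)
Z(S, t) = -9 + t (Z(S, t) = (-3 + t) - 6 = -9 + t)
-214 - Z(-20, y(2, -1)) = -214 - (-9 + (-10 + 2)) = -214 - (-9 - 8) = -214 - 1*(-17) = -214 + 17 = -197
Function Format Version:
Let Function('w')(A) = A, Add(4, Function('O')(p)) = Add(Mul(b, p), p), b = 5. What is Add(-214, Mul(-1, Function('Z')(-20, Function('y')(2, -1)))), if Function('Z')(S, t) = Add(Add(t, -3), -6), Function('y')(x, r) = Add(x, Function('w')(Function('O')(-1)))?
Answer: -197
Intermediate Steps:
Function('O')(p) = Add(-4, Mul(6, p)) (Function('O')(p) = Add(-4, Add(Mul(5, p), p)) = Add(-4, Mul(6, p)))
Function('y')(x, r) = Add(-10, x) (Function('y')(x, r) = Add(x, Add(-4, Mul(6, -1))) = Add(x, Add(-4, -6)) = Add(x, -10) = Add(-10, x))
Function('Z')(S, t) = Add(-9, t) (Function('Z')(S, t) = Add(Add(-3, t), -6) = Add(-9, t))
Add(-214, Mul(-1, Function('Z')(-20, Function('y')(2, -1)))) = Add(-214, Mul(-1, Add(-9, Add(-10, 2)))) = Add(-214, Mul(-1, Add(-9, -8))) = Add(-214, Mul(-1, -17)) = Add(-214, 17) = -197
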